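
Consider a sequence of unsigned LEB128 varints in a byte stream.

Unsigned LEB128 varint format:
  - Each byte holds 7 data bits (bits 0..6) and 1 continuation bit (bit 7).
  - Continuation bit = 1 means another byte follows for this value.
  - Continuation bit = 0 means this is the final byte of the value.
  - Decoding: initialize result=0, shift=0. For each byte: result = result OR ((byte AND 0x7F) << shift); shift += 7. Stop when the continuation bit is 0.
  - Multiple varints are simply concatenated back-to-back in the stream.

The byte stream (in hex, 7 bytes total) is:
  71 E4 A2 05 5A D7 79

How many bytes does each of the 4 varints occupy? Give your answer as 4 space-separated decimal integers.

  byte[0]=0x71 cont=0 payload=0x71=113: acc |= 113<<0 -> acc=113 shift=7 [end]
Varint 1: bytes[0:1] = 71 -> value 113 (1 byte(s))
  byte[1]=0xE4 cont=1 payload=0x64=100: acc |= 100<<0 -> acc=100 shift=7
  byte[2]=0xA2 cont=1 payload=0x22=34: acc |= 34<<7 -> acc=4452 shift=14
  byte[3]=0x05 cont=0 payload=0x05=5: acc |= 5<<14 -> acc=86372 shift=21 [end]
Varint 2: bytes[1:4] = E4 A2 05 -> value 86372 (3 byte(s))
  byte[4]=0x5A cont=0 payload=0x5A=90: acc |= 90<<0 -> acc=90 shift=7 [end]
Varint 3: bytes[4:5] = 5A -> value 90 (1 byte(s))
  byte[5]=0xD7 cont=1 payload=0x57=87: acc |= 87<<0 -> acc=87 shift=7
  byte[6]=0x79 cont=0 payload=0x79=121: acc |= 121<<7 -> acc=15575 shift=14 [end]
Varint 4: bytes[5:7] = D7 79 -> value 15575 (2 byte(s))

Answer: 1 3 1 2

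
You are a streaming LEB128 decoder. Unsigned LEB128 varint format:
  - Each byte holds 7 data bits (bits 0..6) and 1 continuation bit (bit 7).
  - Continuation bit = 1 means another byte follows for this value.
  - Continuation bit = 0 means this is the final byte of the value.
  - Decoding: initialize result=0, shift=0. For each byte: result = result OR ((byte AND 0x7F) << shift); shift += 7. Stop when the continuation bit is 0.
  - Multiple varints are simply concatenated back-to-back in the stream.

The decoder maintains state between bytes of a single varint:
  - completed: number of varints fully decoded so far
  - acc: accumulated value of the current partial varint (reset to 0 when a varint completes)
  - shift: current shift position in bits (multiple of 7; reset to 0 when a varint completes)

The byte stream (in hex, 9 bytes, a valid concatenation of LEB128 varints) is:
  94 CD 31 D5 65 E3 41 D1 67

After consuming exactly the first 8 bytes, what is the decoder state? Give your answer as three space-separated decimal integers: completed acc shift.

byte[0]=0x94 cont=1 payload=0x14: acc |= 20<<0 -> completed=0 acc=20 shift=7
byte[1]=0xCD cont=1 payload=0x4D: acc |= 77<<7 -> completed=0 acc=9876 shift=14
byte[2]=0x31 cont=0 payload=0x31: varint #1 complete (value=812692); reset -> completed=1 acc=0 shift=0
byte[3]=0xD5 cont=1 payload=0x55: acc |= 85<<0 -> completed=1 acc=85 shift=7
byte[4]=0x65 cont=0 payload=0x65: varint #2 complete (value=13013); reset -> completed=2 acc=0 shift=0
byte[5]=0xE3 cont=1 payload=0x63: acc |= 99<<0 -> completed=2 acc=99 shift=7
byte[6]=0x41 cont=0 payload=0x41: varint #3 complete (value=8419); reset -> completed=3 acc=0 shift=0
byte[7]=0xD1 cont=1 payload=0x51: acc |= 81<<0 -> completed=3 acc=81 shift=7

Answer: 3 81 7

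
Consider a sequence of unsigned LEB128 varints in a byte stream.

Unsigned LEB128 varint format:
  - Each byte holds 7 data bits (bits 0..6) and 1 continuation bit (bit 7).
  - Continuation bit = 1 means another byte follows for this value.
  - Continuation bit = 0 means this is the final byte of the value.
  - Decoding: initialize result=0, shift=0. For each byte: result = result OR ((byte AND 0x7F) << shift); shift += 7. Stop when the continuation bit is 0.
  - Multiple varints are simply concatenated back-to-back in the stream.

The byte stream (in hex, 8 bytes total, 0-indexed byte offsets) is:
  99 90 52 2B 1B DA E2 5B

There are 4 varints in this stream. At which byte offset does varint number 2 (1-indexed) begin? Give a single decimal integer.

Answer: 3

Derivation:
  byte[0]=0x99 cont=1 payload=0x19=25: acc |= 25<<0 -> acc=25 shift=7
  byte[1]=0x90 cont=1 payload=0x10=16: acc |= 16<<7 -> acc=2073 shift=14
  byte[2]=0x52 cont=0 payload=0x52=82: acc |= 82<<14 -> acc=1345561 shift=21 [end]
Varint 1: bytes[0:3] = 99 90 52 -> value 1345561 (3 byte(s))
  byte[3]=0x2B cont=0 payload=0x2B=43: acc |= 43<<0 -> acc=43 shift=7 [end]
Varint 2: bytes[3:4] = 2B -> value 43 (1 byte(s))
  byte[4]=0x1B cont=0 payload=0x1B=27: acc |= 27<<0 -> acc=27 shift=7 [end]
Varint 3: bytes[4:5] = 1B -> value 27 (1 byte(s))
  byte[5]=0xDA cont=1 payload=0x5A=90: acc |= 90<<0 -> acc=90 shift=7
  byte[6]=0xE2 cont=1 payload=0x62=98: acc |= 98<<7 -> acc=12634 shift=14
  byte[7]=0x5B cont=0 payload=0x5B=91: acc |= 91<<14 -> acc=1503578 shift=21 [end]
Varint 4: bytes[5:8] = DA E2 5B -> value 1503578 (3 byte(s))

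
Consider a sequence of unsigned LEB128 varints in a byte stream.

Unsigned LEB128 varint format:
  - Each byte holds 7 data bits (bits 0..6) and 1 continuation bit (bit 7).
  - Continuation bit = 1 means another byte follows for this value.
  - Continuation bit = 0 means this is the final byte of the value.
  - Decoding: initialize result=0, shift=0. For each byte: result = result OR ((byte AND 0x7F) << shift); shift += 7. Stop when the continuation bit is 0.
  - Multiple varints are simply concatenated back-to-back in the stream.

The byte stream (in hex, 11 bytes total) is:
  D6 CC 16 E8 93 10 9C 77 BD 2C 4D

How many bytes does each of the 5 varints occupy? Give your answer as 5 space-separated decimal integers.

  byte[0]=0xD6 cont=1 payload=0x56=86: acc |= 86<<0 -> acc=86 shift=7
  byte[1]=0xCC cont=1 payload=0x4C=76: acc |= 76<<7 -> acc=9814 shift=14
  byte[2]=0x16 cont=0 payload=0x16=22: acc |= 22<<14 -> acc=370262 shift=21 [end]
Varint 1: bytes[0:3] = D6 CC 16 -> value 370262 (3 byte(s))
  byte[3]=0xE8 cont=1 payload=0x68=104: acc |= 104<<0 -> acc=104 shift=7
  byte[4]=0x93 cont=1 payload=0x13=19: acc |= 19<<7 -> acc=2536 shift=14
  byte[5]=0x10 cont=0 payload=0x10=16: acc |= 16<<14 -> acc=264680 shift=21 [end]
Varint 2: bytes[3:6] = E8 93 10 -> value 264680 (3 byte(s))
  byte[6]=0x9C cont=1 payload=0x1C=28: acc |= 28<<0 -> acc=28 shift=7
  byte[7]=0x77 cont=0 payload=0x77=119: acc |= 119<<7 -> acc=15260 shift=14 [end]
Varint 3: bytes[6:8] = 9C 77 -> value 15260 (2 byte(s))
  byte[8]=0xBD cont=1 payload=0x3D=61: acc |= 61<<0 -> acc=61 shift=7
  byte[9]=0x2C cont=0 payload=0x2C=44: acc |= 44<<7 -> acc=5693 shift=14 [end]
Varint 4: bytes[8:10] = BD 2C -> value 5693 (2 byte(s))
  byte[10]=0x4D cont=0 payload=0x4D=77: acc |= 77<<0 -> acc=77 shift=7 [end]
Varint 5: bytes[10:11] = 4D -> value 77 (1 byte(s))

Answer: 3 3 2 2 1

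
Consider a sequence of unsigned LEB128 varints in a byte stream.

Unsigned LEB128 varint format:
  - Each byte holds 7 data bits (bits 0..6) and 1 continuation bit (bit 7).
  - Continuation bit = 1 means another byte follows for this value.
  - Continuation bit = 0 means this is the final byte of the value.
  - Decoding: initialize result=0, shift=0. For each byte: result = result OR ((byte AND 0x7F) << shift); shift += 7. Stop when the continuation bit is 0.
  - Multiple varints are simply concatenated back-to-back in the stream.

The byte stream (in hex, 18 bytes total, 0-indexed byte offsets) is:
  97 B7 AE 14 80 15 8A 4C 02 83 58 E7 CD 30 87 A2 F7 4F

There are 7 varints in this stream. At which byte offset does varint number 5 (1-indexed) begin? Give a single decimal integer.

Answer: 9

Derivation:
  byte[0]=0x97 cont=1 payload=0x17=23: acc |= 23<<0 -> acc=23 shift=7
  byte[1]=0xB7 cont=1 payload=0x37=55: acc |= 55<<7 -> acc=7063 shift=14
  byte[2]=0xAE cont=1 payload=0x2E=46: acc |= 46<<14 -> acc=760727 shift=21
  byte[3]=0x14 cont=0 payload=0x14=20: acc |= 20<<21 -> acc=42703767 shift=28 [end]
Varint 1: bytes[0:4] = 97 B7 AE 14 -> value 42703767 (4 byte(s))
  byte[4]=0x80 cont=1 payload=0x00=0: acc |= 0<<0 -> acc=0 shift=7
  byte[5]=0x15 cont=0 payload=0x15=21: acc |= 21<<7 -> acc=2688 shift=14 [end]
Varint 2: bytes[4:6] = 80 15 -> value 2688 (2 byte(s))
  byte[6]=0x8A cont=1 payload=0x0A=10: acc |= 10<<0 -> acc=10 shift=7
  byte[7]=0x4C cont=0 payload=0x4C=76: acc |= 76<<7 -> acc=9738 shift=14 [end]
Varint 3: bytes[6:8] = 8A 4C -> value 9738 (2 byte(s))
  byte[8]=0x02 cont=0 payload=0x02=2: acc |= 2<<0 -> acc=2 shift=7 [end]
Varint 4: bytes[8:9] = 02 -> value 2 (1 byte(s))
  byte[9]=0x83 cont=1 payload=0x03=3: acc |= 3<<0 -> acc=3 shift=7
  byte[10]=0x58 cont=0 payload=0x58=88: acc |= 88<<7 -> acc=11267 shift=14 [end]
Varint 5: bytes[9:11] = 83 58 -> value 11267 (2 byte(s))
  byte[11]=0xE7 cont=1 payload=0x67=103: acc |= 103<<0 -> acc=103 shift=7
  byte[12]=0xCD cont=1 payload=0x4D=77: acc |= 77<<7 -> acc=9959 shift=14
  byte[13]=0x30 cont=0 payload=0x30=48: acc |= 48<<14 -> acc=796391 shift=21 [end]
Varint 6: bytes[11:14] = E7 CD 30 -> value 796391 (3 byte(s))
  byte[14]=0x87 cont=1 payload=0x07=7: acc |= 7<<0 -> acc=7 shift=7
  byte[15]=0xA2 cont=1 payload=0x22=34: acc |= 34<<7 -> acc=4359 shift=14
  byte[16]=0xF7 cont=1 payload=0x77=119: acc |= 119<<14 -> acc=1954055 shift=21
  byte[17]=0x4F cont=0 payload=0x4F=79: acc |= 79<<21 -> acc=167629063 shift=28 [end]
Varint 7: bytes[14:18] = 87 A2 F7 4F -> value 167629063 (4 byte(s))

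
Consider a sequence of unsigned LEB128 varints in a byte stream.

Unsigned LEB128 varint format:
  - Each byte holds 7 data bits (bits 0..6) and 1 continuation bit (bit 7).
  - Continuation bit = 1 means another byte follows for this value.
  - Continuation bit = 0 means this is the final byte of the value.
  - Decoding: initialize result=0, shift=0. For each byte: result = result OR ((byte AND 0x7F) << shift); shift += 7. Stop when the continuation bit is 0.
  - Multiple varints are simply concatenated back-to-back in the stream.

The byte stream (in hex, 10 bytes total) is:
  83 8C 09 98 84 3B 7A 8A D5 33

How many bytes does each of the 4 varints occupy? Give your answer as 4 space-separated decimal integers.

  byte[0]=0x83 cont=1 payload=0x03=3: acc |= 3<<0 -> acc=3 shift=7
  byte[1]=0x8C cont=1 payload=0x0C=12: acc |= 12<<7 -> acc=1539 shift=14
  byte[2]=0x09 cont=0 payload=0x09=9: acc |= 9<<14 -> acc=148995 shift=21 [end]
Varint 1: bytes[0:3] = 83 8C 09 -> value 148995 (3 byte(s))
  byte[3]=0x98 cont=1 payload=0x18=24: acc |= 24<<0 -> acc=24 shift=7
  byte[4]=0x84 cont=1 payload=0x04=4: acc |= 4<<7 -> acc=536 shift=14
  byte[5]=0x3B cont=0 payload=0x3B=59: acc |= 59<<14 -> acc=967192 shift=21 [end]
Varint 2: bytes[3:6] = 98 84 3B -> value 967192 (3 byte(s))
  byte[6]=0x7A cont=0 payload=0x7A=122: acc |= 122<<0 -> acc=122 shift=7 [end]
Varint 3: bytes[6:7] = 7A -> value 122 (1 byte(s))
  byte[7]=0x8A cont=1 payload=0x0A=10: acc |= 10<<0 -> acc=10 shift=7
  byte[8]=0xD5 cont=1 payload=0x55=85: acc |= 85<<7 -> acc=10890 shift=14
  byte[9]=0x33 cont=0 payload=0x33=51: acc |= 51<<14 -> acc=846474 shift=21 [end]
Varint 4: bytes[7:10] = 8A D5 33 -> value 846474 (3 byte(s))

Answer: 3 3 1 3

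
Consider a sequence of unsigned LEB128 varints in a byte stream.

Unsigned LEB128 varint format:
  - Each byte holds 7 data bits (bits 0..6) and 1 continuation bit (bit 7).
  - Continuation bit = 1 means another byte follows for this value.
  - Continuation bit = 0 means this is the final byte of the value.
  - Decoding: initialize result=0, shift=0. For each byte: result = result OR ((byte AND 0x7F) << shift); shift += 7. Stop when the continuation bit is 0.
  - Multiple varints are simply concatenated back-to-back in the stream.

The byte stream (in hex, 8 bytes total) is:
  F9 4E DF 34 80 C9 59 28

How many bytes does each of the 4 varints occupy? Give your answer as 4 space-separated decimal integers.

  byte[0]=0xF9 cont=1 payload=0x79=121: acc |= 121<<0 -> acc=121 shift=7
  byte[1]=0x4E cont=0 payload=0x4E=78: acc |= 78<<7 -> acc=10105 shift=14 [end]
Varint 1: bytes[0:2] = F9 4E -> value 10105 (2 byte(s))
  byte[2]=0xDF cont=1 payload=0x5F=95: acc |= 95<<0 -> acc=95 shift=7
  byte[3]=0x34 cont=0 payload=0x34=52: acc |= 52<<7 -> acc=6751 shift=14 [end]
Varint 2: bytes[2:4] = DF 34 -> value 6751 (2 byte(s))
  byte[4]=0x80 cont=1 payload=0x00=0: acc |= 0<<0 -> acc=0 shift=7
  byte[5]=0xC9 cont=1 payload=0x49=73: acc |= 73<<7 -> acc=9344 shift=14
  byte[6]=0x59 cont=0 payload=0x59=89: acc |= 89<<14 -> acc=1467520 shift=21 [end]
Varint 3: bytes[4:7] = 80 C9 59 -> value 1467520 (3 byte(s))
  byte[7]=0x28 cont=0 payload=0x28=40: acc |= 40<<0 -> acc=40 shift=7 [end]
Varint 4: bytes[7:8] = 28 -> value 40 (1 byte(s))

Answer: 2 2 3 1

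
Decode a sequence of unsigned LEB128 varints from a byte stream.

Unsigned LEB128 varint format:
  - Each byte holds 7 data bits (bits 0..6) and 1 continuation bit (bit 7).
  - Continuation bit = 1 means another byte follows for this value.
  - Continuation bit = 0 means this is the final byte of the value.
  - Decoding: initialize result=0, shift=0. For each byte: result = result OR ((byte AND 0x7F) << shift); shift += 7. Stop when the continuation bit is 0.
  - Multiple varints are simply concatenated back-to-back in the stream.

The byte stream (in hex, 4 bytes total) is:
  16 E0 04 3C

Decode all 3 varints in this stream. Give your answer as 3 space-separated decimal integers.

Answer: 22 608 60

Derivation:
  byte[0]=0x16 cont=0 payload=0x16=22: acc |= 22<<0 -> acc=22 shift=7 [end]
Varint 1: bytes[0:1] = 16 -> value 22 (1 byte(s))
  byte[1]=0xE0 cont=1 payload=0x60=96: acc |= 96<<0 -> acc=96 shift=7
  byte[2]=0x04 cont=0 payload=0x04=4: acc |= 4<<7 -> acc=608 shift=14 [end]
Varint 2: bytes[1:3] = E0 04 -> value 608 (2 byte(s))
  byte[3]=0x3C cont=0 payload=0x3C=60: acc |= 60<<0 -> acc=60 shift=7 [end]
Varint 3: bytes[3:4] = 3C -> value 60 (1 byte(s))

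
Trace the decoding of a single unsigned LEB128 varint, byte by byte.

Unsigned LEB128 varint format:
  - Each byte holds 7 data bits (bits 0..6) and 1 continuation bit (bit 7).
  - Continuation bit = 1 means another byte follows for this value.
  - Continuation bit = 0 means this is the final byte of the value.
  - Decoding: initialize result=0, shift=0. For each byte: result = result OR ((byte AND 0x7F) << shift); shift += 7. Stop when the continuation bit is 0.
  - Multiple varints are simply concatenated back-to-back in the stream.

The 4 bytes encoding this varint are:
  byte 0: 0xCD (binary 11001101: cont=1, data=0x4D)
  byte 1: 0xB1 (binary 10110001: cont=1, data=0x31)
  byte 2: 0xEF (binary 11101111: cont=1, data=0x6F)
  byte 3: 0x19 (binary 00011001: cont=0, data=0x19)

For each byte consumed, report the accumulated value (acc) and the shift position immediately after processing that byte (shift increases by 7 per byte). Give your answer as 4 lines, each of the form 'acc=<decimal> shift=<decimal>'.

byte 0=0xCD: payload=0x4D=77, contrib = 77<<0 = 77; acc -> 77, shift -> 7
byte 1=0xB1: payload=0x31=49, contrib = 49<<7 = 6272; acc -> 6349, shift -> 14
byte 2=0xEF: payload=0x6F=111, contrib = 111<<14 = 1818624; acc -> 1824973, shift -> 21
byte 3=0x19: payload=0x19=25, contrib = 25<<21 = 52428800; acc -> 54253773, shift -> 28

Answer: acc=77 shift=7
acc=6349 shift=14
acc=1824973 shift=21
acc=54253773 shift=28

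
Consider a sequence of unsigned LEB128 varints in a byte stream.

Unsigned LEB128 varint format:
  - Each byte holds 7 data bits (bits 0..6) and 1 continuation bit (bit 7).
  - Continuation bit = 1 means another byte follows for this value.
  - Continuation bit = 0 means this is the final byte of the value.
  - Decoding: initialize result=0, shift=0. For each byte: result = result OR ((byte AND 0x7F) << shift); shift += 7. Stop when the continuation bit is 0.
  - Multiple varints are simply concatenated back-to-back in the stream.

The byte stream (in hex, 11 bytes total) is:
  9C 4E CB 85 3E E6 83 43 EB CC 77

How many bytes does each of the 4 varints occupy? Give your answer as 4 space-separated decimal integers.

Answer: 2 3 3 3

Derivation:
  byte[0]=0x9C cont=1 payload=0x1C=28: acc |= 28<<0 -> acc=28 shift=7
  byte[1]=0x4E cont=0 payload=0x4E=78: acc |= 78<<7 -> acc=10012 shift=14 [end]
Varint 1: bytes[0:2] = 9C 4E -> value 10012 (2 byte(s))
  byte[2]=0xCB cont=1 payload=0x4B=75: acc |= 75<<0 -> acc=75 shift=7
  byte[3]=0x85 cont=1 payload=0x05=5: acc |= 5<<7 -> acc=715 shift=14
  byte[4]=0x3E cont=0 payload=0x3E=62: acc |= 62<<14 -> acc=1016523 shift=21 [end]
Varint 2: bytes[2:5] = CB 85 3E -> value 1016523 (3 byte(s))
  byte[5]=0xE6 cont=1 payload=0x66=102: acc |= 102<<0 -> acc=102 shift=7
  byte[6]=0x83 cont=1 payload=0x03=3: acc |= 3<<7 -> acc=486 shift=14
  byte[7]=0x43 cont=0 payload=0x43=67: acc |= 67<<14 -> acc=1098214 shift=21 [end]
Varint 3: bytes[5:8] = E6 83 43 -> value 1098214 (3 byte(s))
  byte[8]=0xEB cont=1 payload=0x6B=107: acc |= 107<<0 -> acc=107 shift=7
  byte[9]=0xCC cont=1 payload=0x4C=76: acc |= 76<<7 -> acc=9835 shift=14
  byte[10]=0x77 cont=0 payload=0x77=119: acc |= 119<<14 -> acc=1959531 shift=21 [end]
Varint 4: bytes[8:11] = EB CC 77 -> value 1959531 (3 byte(s))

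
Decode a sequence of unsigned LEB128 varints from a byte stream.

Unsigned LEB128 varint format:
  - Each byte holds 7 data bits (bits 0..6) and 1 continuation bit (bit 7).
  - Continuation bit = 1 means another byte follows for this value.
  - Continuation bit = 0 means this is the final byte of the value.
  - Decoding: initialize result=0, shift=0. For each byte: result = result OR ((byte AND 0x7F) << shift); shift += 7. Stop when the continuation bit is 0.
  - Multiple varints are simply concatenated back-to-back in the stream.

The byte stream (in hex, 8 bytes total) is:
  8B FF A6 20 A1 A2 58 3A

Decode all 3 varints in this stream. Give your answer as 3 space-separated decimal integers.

Answer: 67747723 1446177 58

Derivation:
  byte[0]=0x8B cont=1 payload=0x0B=11: acc |= 11<<0 -> acc=11 shift=7
  byte[1]=0xFF cont=1 payload=0x7F=127: acc |= 127<<7 -> acc=16267 shift=14
  byte[2]=0xA6 cont=1 payload=0x26=38: acc |= 38<<14 -> acc=638859 shift=21
  byte[3]=0x20 cont=0 payload=0x20=32: acc |= 32<<21 -> acc=67747723 shift=28 [end]
Varint 1: bytes[0:4] = 8B FF A6 20 -> value 67747723 (4 byte(s))
  byte[4]=0xA1 cont=1 payload=0x21=33: acc |= 33<<0 -> acc=33 shift=7
  byte[5]=0xA2 cont=1 payload=0x22=34: acc |= 34<<7 -> acc=4385 shift=14
  byte[6]=0x58 cont=0 payload=0x58=88: acc |= 88<<14 -> acc=1446177 shift=21 [end]
Varint 2: bytes[4:7] = A1 A2 58 -> value 1446177 (3 byte(s))
  byte[7]=0x3A cont=0 payload=0x3A=58: acc |= 58<<0 -> acc=58 shift=7 [end]
Varint 3: bytes[7:8] = 3A -> value 58 (1 byte(s))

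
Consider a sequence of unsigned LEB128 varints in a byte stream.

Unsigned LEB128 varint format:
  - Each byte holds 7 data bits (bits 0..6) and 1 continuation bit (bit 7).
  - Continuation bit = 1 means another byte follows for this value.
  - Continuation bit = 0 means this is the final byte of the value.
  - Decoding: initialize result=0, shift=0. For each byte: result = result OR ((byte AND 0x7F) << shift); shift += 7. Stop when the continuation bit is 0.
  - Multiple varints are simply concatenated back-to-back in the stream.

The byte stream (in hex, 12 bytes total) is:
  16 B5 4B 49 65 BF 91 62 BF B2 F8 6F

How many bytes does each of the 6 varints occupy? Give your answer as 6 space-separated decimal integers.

  byte[0]=0x16 cont=0 payload=0x16=22: acc |= 22<<0 -> acc=22 shift=7 [end]
Varint 1: bytes[0:1] = 16 -> value 22 (1 byte(s))
  byte[1]=0xB5 cont=1 payload=0x35=53: acc |= 53<<0 -> acc=53 shift=7
  byte[2]=0x4B cont=0 payload=0x4B=75: acc |= 75<<7 -> acc=9653 shift=14 [end]
Varint 2: bytes[1:3] = B5 4B -> value 9653 (2 byte(s))
  byte[3]=0x49 cont=0 payload=0x49=73: acc |= 73<<0 -> acc=73 shift=7 [end]
Varint 3: bytes[3:4] = 49 -> value 73 (1 byte(s))
  byte[4]=0x65 cont=0 payload=0x65=101: acc |= 101<<0 -> acc=101 shift=7 [end]
Varint 4: bytes[4:5] = 65 -> value 101 (1 byte(s))
  byte[5]=0xBF cont=1 payload=0x3F=63: acc |= 63<<0 -> acc=63 shift=7
  byte[6]=0x91 cont=1 payload=0x11=17: acc |= 17<<7 -> acc=2239 shift=14
  byte[7]=0x62 cont=0 payload=0x62=98: acc |= 98<<14 -> acc=1607871 shift=21 [end]
Varint 5: bytes[5:8] = BF 91 62 -> value 1607871 (3 byte(s))
  byte[8]=0xBF cont=1 payload=0x3F=63: acc |= 63<<0 -> acc=63 shift=7
  byte[9]=0xB2 cont=1 payload=0x32=50: acc |= 50<<7 -> acc=6463 shift=14
  byte[10]=0xF8 cont=1 payload=0x78=120: acc |= 120<<14 -> acc=1972543 shift=21
  byte[11]=0x6F cont=0 payload=0x6F=111: acc |= 111<<21 -> acc=234756415 shift=28 [end]
Varint 6: bytes[8:12] = BF B2 F8 6F -> value 234756415 (4 byte(s))

Answer: 1 2 1 1 3 4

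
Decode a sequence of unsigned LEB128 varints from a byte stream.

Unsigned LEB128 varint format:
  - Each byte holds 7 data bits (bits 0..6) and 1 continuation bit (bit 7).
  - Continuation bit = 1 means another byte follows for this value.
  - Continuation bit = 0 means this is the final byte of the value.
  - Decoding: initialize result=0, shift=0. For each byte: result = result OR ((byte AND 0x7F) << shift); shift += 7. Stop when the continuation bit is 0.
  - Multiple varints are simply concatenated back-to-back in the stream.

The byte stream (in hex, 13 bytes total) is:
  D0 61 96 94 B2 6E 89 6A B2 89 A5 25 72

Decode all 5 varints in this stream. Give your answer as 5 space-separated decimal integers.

  byte[0]=0xD0 cont=1 payload=0x50=80: acc |= 80<<0 -> acc=80 shift=7
  byte[1]=0x61 cont=0 payload=0x61=97: acc |= 97<<7 -> acc=12496 shift=14 [end]
Varint 1: bytes[0:2] = D0 61 -> value 12496 (2 byte(s))
  byte[2]=0x96 cont=1 payload=0x16=22: acc |= 22<<0 -> acc=22 shift=7
  byte[3]=0x94 cont=1 payload=0x14=20: acc |= 20<<7 -> acc=2582 shift=14
  byte[4]=0xB2 cont=1 payload=0x32=50: acc |= 50<<14 -> acc=821782 shift=21
  byte[5]=0x6E cont=0 payload=0x6E=110: acc |= 110<<21 -> acc=231508502 shift=28 [end]
Varint 2: bytes[2:6] = 96 94 B2 6E -> value 231508502 (4 byte(s))
  byte[6]=0x89 cont=1 payload=0x09=9: acc |= 9<<0 -> acc=9 shift=7
  byte[7]=0x6A cont=0 payload=0x6A=106: acc |= 106<<7 -> acc=13577 shift=14 [end]
Varint 3: bytes[6:8] = 89 6A -> value 13577 (2 byte(s))
  byte[8]=0xB2 cont=1 payload=0x32=50: acc |= 50<<0 -> acc=50 shift=7
  byte[9]=0x89 cont=1 payload=0x09=9: acc |= 9<<7 -> acc=1202 shift=14
  byte[10]=0xA5 cont=1 payload=0x25=37: acc |= 37<<14 -> acc=607410 shift=21
  byte[11]=0x25 cont=0 payload=0x25=37: acc |= 37<<21 -> acc=78202034 shift=28 [end]
Varint 4: bytes[8:12] = B2 89 A5 25 -> value 78202034 (4 byte(s))
  byte[12]=0x72 cont=0 payload=0x72=114: acc |= 114<<0 -> acc=114 shift=7 [end]
Varint 5: bytes[12:13] = 72 -> value 114 (1 byte(s))

Answer: 12496 231508502 13577 78202034 114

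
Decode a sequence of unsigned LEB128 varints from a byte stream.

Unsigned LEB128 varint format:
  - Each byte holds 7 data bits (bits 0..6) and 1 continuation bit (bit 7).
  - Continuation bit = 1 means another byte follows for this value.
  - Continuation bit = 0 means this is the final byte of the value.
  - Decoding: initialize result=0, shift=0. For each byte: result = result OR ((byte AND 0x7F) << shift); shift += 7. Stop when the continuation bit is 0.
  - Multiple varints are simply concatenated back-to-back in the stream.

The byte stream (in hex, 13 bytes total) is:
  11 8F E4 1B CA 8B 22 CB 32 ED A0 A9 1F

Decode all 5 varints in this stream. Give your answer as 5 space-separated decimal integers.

Answer: 17 455183 558538 6475 65687661

Derivation:
  byte[0]=0x11 cont=0 payload=0x11=17: acc |= 17<<0 -> acc=17 shift=7 [end]
Varint 1: bytes[0:1] = 11 -> value 17 (1 byte(s))
  byte[1]=0x8F cont=1 payload=0x0F=15: acc |= 15<<0 -> acc=15 shift=7
  byte[2]=0xE4 cont=1 payload=0x64=100: acc |= 100<<7 -> acc=12815 shift=14
  byte[3]=0x1B cont=0 payload=0x1B=27: acc |= 27<<14 -> acc=455183 shift=21 [end]
Varint 2: bytes[1:4] = 8F E4 1B -> value 455183 (3 byte(s))
  byte[4]=0xCA cont=1 payload=0x4A=74: acc |= 74<<0 -> acc=74 shift=7
  byte[5]=0x8B cont=1 payload=0x0B=11: acc |= 11<<7 -> acc=1482 shift=14
  byte[6]=0x22 cont=0 payload=0x22=34: acc |= 34<<14 -> acc=558538 shift=21 [end]
Varint 3: bytes[4:7] = CA 8B 22 -> value 558538 (3 byte(s))
  byte[7]=0xCB cont=1 payload=0x4B=75: acc |= 75<<0 -> acc=75 shift=7
  byte[8]=0x32 cont=0 payload=0x32=50: acc |= 50<<7 -> acc=6475 shift=14 [end]
Varint 4: bytes[7:9] = CB 32 -> value 6475 (2 byte(s))
  byte[9]=0xED cont=1 payload=0x6D=109: acc |= 109<<0 -> acc=109 shift=7
  byte[10]=0xA0 cont=1 payload=0x20=32: acc |= 32<<7 -> acc=4205 shift=14
  byte[11]=0xA9 cont=1 payload=0x29=41: acc |= 41<<14 -> acc=675949 shift=21
  byte[12]=0x1F cont=0 payload=0x1F=31: acc |= 31<<21 -> acc=65687661 shift=28 [end]
Varint 5: bytes[9:13] = ED A0 A9 1F -> value 65687661 (4 byte(s))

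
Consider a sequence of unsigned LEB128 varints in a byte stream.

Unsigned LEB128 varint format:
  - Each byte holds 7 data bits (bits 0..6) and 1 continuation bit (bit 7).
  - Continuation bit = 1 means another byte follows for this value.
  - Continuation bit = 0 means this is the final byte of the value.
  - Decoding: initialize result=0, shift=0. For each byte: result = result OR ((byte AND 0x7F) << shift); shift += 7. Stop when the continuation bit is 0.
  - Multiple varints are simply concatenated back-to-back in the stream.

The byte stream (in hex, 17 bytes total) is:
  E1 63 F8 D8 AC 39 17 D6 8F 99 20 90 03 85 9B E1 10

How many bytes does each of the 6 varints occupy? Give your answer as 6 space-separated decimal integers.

Answer: 2 4 1 4 2 4

Derivation:
  byte[0]=0xE1 cont=1 payload=0x61=97: acc |= 97<<0 -> acc=97 shift=7
  byte[1]=0x63 cont=0 payload=0x63=99: acc |= 99<<7 -> acc=12769 shift=14 [end]
Varint 1: bytes[0:2] = E1 63 -> value 12769 (2 byte(s))
  byte[2]=0xF8 cont=1 payload=0x78=120: acc |= 120<<0 -> acc=120 shift=7
  byte[3]=0xD8 cont=1 payload=0x58=88: acc |= 88<<7 -> acc=11384 shift=14
  byte[4]=0xAC cont=1 payload=0x2C=44: acc |= 44<<14 -> acc=732280 shift=21
  byte[5]=0x39 cont=0 payload=0x39=57: acc |= 57<<21 -> acc=120269944 shift=28 [end]
Varint 2: bytes[2:6] = F8 D8 AC 39 -> value 120269944 (4 byte(s))
  byte[6]=0x17 cont=0 payload=0x17=23: acc |= 23<<0 -> acc=23 shift=7 [end]
Varint 3: bytes[6:7] = 17 -> value 23 (1 byte(s))
  byte[7]=0xD6 cont=1 payload=0x56=86: acc |= 86<<0 -> acc=86 shift=7
  byte[8]=0x8F cont=1 payload=0x0F=15: acc |= 15<<7 -> acc=2006 shift=14
  byte[9]=0x99 cont=1 payload=0x19=25: acc |= 25<<14 -> acc=411606 shift=21
  byte[10]=0x20 cont=0 payload=0x20=32: acc |= 32<<21 -> acc=67520470 shift=28 [end]
Varint 4: bytes[7:11] = D6 8F 99 20 -> value 67520470 (4 byte(s))
  byte[11]=0x90 cont=1 payload=0x10=16: acc |= 16<<0 -> acc=16 shift=7
  byte[12]=0x03 cont=0 payload=0x03=3: acc |= 3<<7 -> acc=400 shift=14 [end]
Varint 5: bytes[11:13] = 90 03 -> value 400 (2 byte(s))
  byte[13]=0x85 cont=1 payload=0x05=5: acc |= 5<<0 -> acc=5 shift=7
  byte[14]=0x9B cont=1 payload=0x1B=27: acc |= 27<<7 -> acc=3461 shift=14
  byte[15]=0xE1 cont=1 payload=0x61=97: acc |= 97<<14 -> acc=1592709 shift=21
  byte[16]=0x10 cont=0 payload=0x10=16: acc |= 16<<21 -> acc=35147141 shift=28 [end]
Varint 6: bytes[13:17] = 85 9B E1 10 -> value 35147141 (4 byte(s))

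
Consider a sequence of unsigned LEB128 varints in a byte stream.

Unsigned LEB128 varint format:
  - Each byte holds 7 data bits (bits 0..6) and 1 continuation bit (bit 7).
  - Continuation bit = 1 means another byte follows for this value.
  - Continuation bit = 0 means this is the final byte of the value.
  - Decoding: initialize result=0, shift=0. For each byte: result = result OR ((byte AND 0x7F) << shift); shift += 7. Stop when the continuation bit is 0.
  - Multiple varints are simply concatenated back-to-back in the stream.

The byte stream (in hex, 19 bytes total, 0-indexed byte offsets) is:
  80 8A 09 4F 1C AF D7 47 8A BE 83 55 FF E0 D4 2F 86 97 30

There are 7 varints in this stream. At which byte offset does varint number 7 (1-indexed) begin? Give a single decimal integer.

  byte[0]=0x80 cont=1 payload=0x00=0: acc |= 0<<0 -> acc=0 shift=7
  byte[1]=0x8A cont=1 payload=0x0A=10: acc |= 10<<7 -> acc=1280 shift=14
  byte[2]=0x09 cont=0 payload=0x09=9: acc |= 9<<14 -> acc=148736 shift=21 [end]
Varint 1: bytes[0:3] = 80 8A 09 -> value 148736 (3 byte(s))
  byte[3]=0x4F cont=0 payload=0x4F=79: acc |= 79<<0 -> acc=79 shift=7 [end]
Varint 2: bytes[3:4] = 4F -> value 79 (1 byte(s))
  byte[4]=0x1C cont=0 payload=0x1C=28: acc |= 28<<0 -> acc=28 shift=7 [end]
Varint 3: bytes[4:5] = 1C -> value 28 (1 byte(s))
  byte[5]=0xAF cont=1 payload=0x2F=47: acc |= 47<<0 -> acc=47 shift=7
  byte[6]=0xD7 cont=1 payload=0x57=87: acc |= 87<<7 -> acc=11183 shift=14
  byte[7]=0x47 cont=0 payload=0x47=71: acc |= 71<<14 -> acc=1174447 shift=21 [end]
Varint 4: bytes[5:8] = AF D7 47 -> value 1174447 (3 byte(s))
  byte[8]=0x8A cont=1 payload=0x0A=10: acc |= 10<<0 -> acc=10 shift=7
  byte[9]=0xBE cont=1 payload=0x3E=62: acc |= 62<<7 -> acc=7946 shift=14
  byte[10]=0x83 cont=1 payload=0x03=3: acc |= 3<<14 -> acc=57098 shift=21
  byte[11]=0x55 cont=0 payload=0x55=85: acc |= 85<<21 -> acc=178315018 shift=28 [end]
Varint 5: bytes[8:12] = 8A BE 83 55 -> value 178315018 (4 byte(s))
  byte[12]=0xFF cont=1 payload=0x7F=127: acc |= 127<<0 -> acc=127 shift=7
  byte[13]=0xE0 cont=1 payload=0x60=96: acc |= 96<<7 -> acc=12415 shift=14
  byte[14]=0xD4 cont=1 payload=0x54=84: acc |= 84<<14 -> acc=1388671 shift=21
  byte[15]=0x2F cont=0 payload=0x2F=47: acc |= 47<<21 -> acc=99954815 shift=28 [end]
Varint 6: bytes[12:16] = FF E0 D4 2F -> value 99954815 (4 byte(s))
  byte[16]=0x86 cont=1 payload=0x06=6: acc |= 6<<0 -> acc=6 shift=7
  byte[17]=0x97 cont=1 payload=0x17=23: acc |= 23<<7 -> acc=2950 shift=14
  byte[18]=0x30 cont=0 payload=0x30=48: acc |= 48<<14 -> acc=789382 shift=21 [end]
Varint 7: bytes[16:19] = 86 97 30 -> value 789382 (3 byte(s))

Answer: 16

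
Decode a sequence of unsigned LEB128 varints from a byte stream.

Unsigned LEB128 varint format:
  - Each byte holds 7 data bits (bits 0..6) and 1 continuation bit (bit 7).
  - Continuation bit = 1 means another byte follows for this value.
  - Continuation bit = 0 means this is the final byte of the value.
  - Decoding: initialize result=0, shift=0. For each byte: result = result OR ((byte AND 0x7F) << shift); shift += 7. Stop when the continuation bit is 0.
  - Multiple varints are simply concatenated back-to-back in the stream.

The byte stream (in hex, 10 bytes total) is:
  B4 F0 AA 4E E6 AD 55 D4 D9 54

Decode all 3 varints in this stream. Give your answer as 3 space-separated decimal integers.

Answer: 164280372 1398502 1387732

Derivation:
  byte[0]=0xB4 cont=1 payload=0x34=52: acc |= 52<<0 -> acc=52 shift=7
  byte[1]=0xF0 cont=1 payload=0x70=112: acc |= 112<<7 -> acc=14388 shift=14
  byte[2]=0xAA cont=1 payload=0x2A=42: acc |= 42<<14 -> acc=702516 shift=21
  byte[3]=0x4E cont=0 payload=0x4E=78: acc |= 78<<21 -> acc=164280372 shift=28 [end]
Varint 1: bytes[0:4] = B4 F0 AA 4E -> value 164280372 (4 byte(s))
  byte[4]=0xE6 cont=1 payload=0x66=102: acc |= 102<<0 -> acc=102 shift=7
  byte[5]=0xAD cont=1 payload=0x2D=45: acc |= 45<<7 -> acc=5862 shift=14
  byte[6]=0x55 cont=0 payload=0x55=85: acc |= 85<<14 -> acc=1398502 shift=21 [end]
Varint 2: bytes[4:7] = E6 AD 55 -> value 1398502 (3 byte(s))
  byte[7]=0xD4 cont=1 payload=0x54=84: acc |= 84<<0 -> acc=84 shift=7
  byte[8]=0xD9 cont=1 payload=0x59=89: acc |= 89<<7 -> acc=11476 shift=14
  byte[9]=0x54 cont=0 payload=0x54=84: acc |= 84<<14 -> acc=1387732 shift=21 [end]
Varint 3: bytes[7:10] = D4 D9 54 -> value 1387732 (3 byte(s))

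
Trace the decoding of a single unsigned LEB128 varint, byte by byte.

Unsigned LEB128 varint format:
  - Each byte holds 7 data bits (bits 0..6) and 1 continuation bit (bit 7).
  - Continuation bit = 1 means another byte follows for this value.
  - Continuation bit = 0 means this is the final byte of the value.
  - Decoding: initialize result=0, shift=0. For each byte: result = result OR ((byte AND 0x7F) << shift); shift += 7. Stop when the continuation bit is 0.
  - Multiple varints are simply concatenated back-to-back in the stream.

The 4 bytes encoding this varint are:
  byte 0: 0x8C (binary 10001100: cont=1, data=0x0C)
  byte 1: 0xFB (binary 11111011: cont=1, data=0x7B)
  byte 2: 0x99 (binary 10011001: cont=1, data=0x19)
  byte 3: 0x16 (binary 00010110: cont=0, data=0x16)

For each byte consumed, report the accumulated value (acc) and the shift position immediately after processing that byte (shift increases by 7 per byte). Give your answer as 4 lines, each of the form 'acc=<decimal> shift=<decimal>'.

Answer: acc=12 shift=7
acc=15756 shift=14
acc=425356 shift=21
acc=46562700 shift=28

Derivation:
byte 0=0x8C: payload=0x0C=12, contrib = 12<<0 = 12; acc -> 12, shift -> 7
byte 1=0xFB: payload=0x7B=123, contrib = 123<<7 = 15744; acc -> 15756, shift -> 14
byte 2=0x99: payload=0x19=25, contrib = 25<<14 = 409600; acc -> 425356, shift -> 21
byte 3=0x16: payload=0x16=22, contrib = 22<<21 = 46137344; acc -> 46562700, shift -> 28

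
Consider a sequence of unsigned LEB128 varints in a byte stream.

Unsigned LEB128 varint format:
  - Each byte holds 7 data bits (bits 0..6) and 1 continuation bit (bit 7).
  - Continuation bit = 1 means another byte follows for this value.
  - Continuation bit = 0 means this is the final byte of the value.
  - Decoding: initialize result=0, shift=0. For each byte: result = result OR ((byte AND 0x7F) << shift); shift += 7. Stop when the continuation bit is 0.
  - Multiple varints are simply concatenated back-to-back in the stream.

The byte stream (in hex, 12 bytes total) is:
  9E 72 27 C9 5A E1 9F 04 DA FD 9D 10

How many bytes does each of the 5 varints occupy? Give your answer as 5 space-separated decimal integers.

  byte[0]=0x9E cont=1 payload=0x1E=30: acc |= 30<<0 -> acc=30 shift=7
  byte[1]=0x72 cont=0 payload=0x72=114: acc |= 114<<7 -> acc=14622 shift=14 [end]
Varint 1: bytes[0:2] = 9E 72 -> value 14622 (2 byte(s))
  byte[2]=0x27 cont=0 payload=0x27=39: acc |= 39<<0 -> acc=39 shift=7 [end]
Varint 2: bytes[2:3] = 27 -> value 39 (1 byte(s))
  byte[3]=0xC9 cont=1 payload=0x49=73: acc |= 73<<0 -> acc=73 shift=7
  byte[4]=0x5A cont=0 payload=0x5A=90: acc |= 90<<7 -> acc=11593 shift=14 [end]
Varint 3: bytes[3:5] = C9 5A -> value 11593 (2 byte(s))
  byte[5]=0xE1 cont=1 payload=0x61=97: acc |= 97<<0 -> acc=97 shift=7
  byte[6]=0x9F cont=1 payload=0x1F=31: acc |= 31<<7 -> acc=4065 shift=14
  byte[7]=0x04 cont=0 payload=0x04=4: acc |= 4<<14 -> acc=69601 shift=21 [end]
Varint 4: bytes[5:8] = E1 9F 04 -> value 69601 (3 byte(s))
  byte[8]=0xDA cont=1 payload=0x5A=90: acc |= 90<<0 -> acc=90 shift=7
  byte[9]=0xFD cont=1 payload=0x7D=125: acc |= 125<<7 -> acc=16090 shift=14
  byte[10]=0x9D cont=1 payload=0x1D=29: acc |= 29<<14 -> acc=491226 shift=21
  byte[11]=0x10 cont=0 payload=0x10=16: acc |= 16<<21 -> acc=34045658 shift=28 [end]
Varint 5: bytes[8:12] = DA FD 9D 10 -> value 34045658 (4 byte(s))

Answer: 2 1 2 3 4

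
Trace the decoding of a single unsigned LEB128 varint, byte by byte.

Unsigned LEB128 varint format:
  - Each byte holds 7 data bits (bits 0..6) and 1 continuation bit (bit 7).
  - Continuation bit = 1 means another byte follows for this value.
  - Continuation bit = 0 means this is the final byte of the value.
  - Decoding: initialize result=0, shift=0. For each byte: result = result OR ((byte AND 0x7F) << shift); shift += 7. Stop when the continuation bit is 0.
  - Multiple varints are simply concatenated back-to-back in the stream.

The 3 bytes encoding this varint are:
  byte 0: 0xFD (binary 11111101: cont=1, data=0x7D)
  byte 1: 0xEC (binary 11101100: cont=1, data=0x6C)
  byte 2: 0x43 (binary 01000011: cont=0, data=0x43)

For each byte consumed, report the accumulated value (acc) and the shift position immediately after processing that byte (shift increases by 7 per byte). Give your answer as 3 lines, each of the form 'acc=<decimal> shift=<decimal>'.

Answer: acc=125 shift=7
acc=13949 shift=14
acc=1111677 shift=21

Derivation:
byte 0=0xFD: payload=0x7D=125, contrib = 125<<0 = 125; acc -> 125, shift -> 7
byte 1=0xEC: payload=0x6C=108, contrib = 108<<7 = 13824; acc -> 13949, shift -> 14
byte 2=0x43: payload=0x43=67, contrib = 67<<14 = 1097728; acc -> 1111677, shift -> 21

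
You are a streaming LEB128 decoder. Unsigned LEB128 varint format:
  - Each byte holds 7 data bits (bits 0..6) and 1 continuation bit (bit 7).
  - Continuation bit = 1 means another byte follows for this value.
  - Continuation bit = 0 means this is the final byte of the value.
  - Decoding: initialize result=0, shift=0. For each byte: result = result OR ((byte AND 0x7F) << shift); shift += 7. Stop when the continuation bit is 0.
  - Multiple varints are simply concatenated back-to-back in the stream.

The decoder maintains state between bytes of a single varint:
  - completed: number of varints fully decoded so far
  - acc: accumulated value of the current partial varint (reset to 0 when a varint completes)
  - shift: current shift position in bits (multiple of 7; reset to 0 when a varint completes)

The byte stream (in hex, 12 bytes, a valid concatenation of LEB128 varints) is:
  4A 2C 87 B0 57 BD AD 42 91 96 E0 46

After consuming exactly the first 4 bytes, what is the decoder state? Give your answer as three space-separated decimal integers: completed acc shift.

Answer: 2 6151 14

Derivation:
byte[0]=0x4A cont=0 payload=0x4A: varint #1 complete (value=74); reset -> completed=1 acc=0 shift=0
byte[1]=0x2C cont=0 payload=0x2C: varint #2 complete (value=44); reset -> completed=2 acc=0 shift=0
byte[2]=0x87 cont=1 payload=0x07: acc |= 7<<0 -> completed=2 acc=7 shift=7
byte[3]=0xB0 cont=1 payload=0x30: acc |= 48<<7 -> completed=2 acc=6151 shift=14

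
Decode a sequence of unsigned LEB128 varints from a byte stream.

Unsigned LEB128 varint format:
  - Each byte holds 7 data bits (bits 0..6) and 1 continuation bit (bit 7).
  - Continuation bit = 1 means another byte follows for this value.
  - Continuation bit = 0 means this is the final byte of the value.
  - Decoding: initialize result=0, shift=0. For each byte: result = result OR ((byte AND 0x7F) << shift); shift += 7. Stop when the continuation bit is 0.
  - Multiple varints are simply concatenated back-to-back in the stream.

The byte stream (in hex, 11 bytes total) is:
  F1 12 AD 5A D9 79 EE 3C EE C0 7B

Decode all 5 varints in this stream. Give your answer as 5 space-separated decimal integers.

Answer: 2417 11565 15577 7790 2023534

Derivation:
  byte[0]=0xF1 cont=1 payload=0x71=113: acc |= 113<<0 -> acc=113 shift=7
  byte[1]=0x12 cont=0 payload=0x12=18: acc |= 18<<7 -> acc=2417 shift=14 [end]
Varint 1: bytes[0:2] = F1 12 -> value 2417 (2 byte(s))
  byte[2]=0xAD cont=1 payload=0x2D=45: acc |= 45<<0 -> acc=45 shift=7
  byte[3]=0x5A cont=0 payload=0x5A=90: acc |= 90<<7 -> acc=11565 shift=14 [end]
Varint 2: bytes[2:4] = AD 5A -> value 11565 (2 byte(s))
  byte[4]=0xD9 cont=1 payload=0x59=89: acc |= 89<<0 -> acc=89 shift=7
  byte[5]=0x79 cont=0 payload=0x79=121: acc |= 121<<7 -> acc=15577 shift=14 [end]
Varint 3: bytes[4:6] = D9 79 -> value 15577 (2 byte(s))
  byte[6]=0xEE cont=1 payload=0x6E=110: acc |= 110<<0 -> acc=110 shift=7
  byte[7]=0x3C cont=0 payload=0x3C=60: acc |= 60<<7 -> acc=7790 shift=14 [end]
Varint 4: bytes[6:8] = EE 3C -> value 7790 (2 byte(s))
  byte[8]=0xEE cont=1 payload=0x6E=110: acc |= 110<<0 -> acc=110 shift=7
  byte[9]=0xC0 cont=1 payload=0x40=64: acc |= 64<<7 -> acc=8302 shift=14
  byte[10]=0x7B cont=0 payload=0x7B=123: acc |= 123<<14 -> acc=2023534 shift=21 [end]
Varint 5: bytes[8:11] = EE C0 7B -> value 2023534 (3 byte(s))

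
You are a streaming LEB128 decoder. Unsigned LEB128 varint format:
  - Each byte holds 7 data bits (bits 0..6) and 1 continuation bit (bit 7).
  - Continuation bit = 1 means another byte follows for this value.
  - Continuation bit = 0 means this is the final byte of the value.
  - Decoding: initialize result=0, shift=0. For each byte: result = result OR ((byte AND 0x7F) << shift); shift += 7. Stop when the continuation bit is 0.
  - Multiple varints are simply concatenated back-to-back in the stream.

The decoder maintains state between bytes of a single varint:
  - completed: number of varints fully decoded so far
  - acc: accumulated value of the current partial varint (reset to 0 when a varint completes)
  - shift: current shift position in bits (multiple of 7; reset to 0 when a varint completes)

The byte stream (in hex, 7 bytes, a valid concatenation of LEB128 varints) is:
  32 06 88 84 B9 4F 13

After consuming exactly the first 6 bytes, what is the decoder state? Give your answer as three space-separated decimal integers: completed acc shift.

Answer: 3 0 0

Derivation:
byte[0]=0x32 cont=0 payload=0x32: varint #1 complete (value=50); reset -> completed=1 acc=0 shift=0
byte[1]=0x06 cont=0 payload=0x06: varint #2 complete (value=6); reset -> completed=2 acc=0 shift=0
byte[2]=0x88 cont=1 payload=0x08: acc |= 8<<0 -> completed=2 acc=8 shift=7
byte[3]=0x84 cont=1 payload=0x04: acc |= 4<<7 -> completed=2 acc=520 shift=14
byte[4]=0xB9 cont=1 payload=0x39: acc |= 57<<14 -> completed=2 acc=934408 shift=21
byte[5]=0x4F cont=0 payload=0x4F: varint #3 complete (value=166609416); reset -> completed=3 acc=0 shift=0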